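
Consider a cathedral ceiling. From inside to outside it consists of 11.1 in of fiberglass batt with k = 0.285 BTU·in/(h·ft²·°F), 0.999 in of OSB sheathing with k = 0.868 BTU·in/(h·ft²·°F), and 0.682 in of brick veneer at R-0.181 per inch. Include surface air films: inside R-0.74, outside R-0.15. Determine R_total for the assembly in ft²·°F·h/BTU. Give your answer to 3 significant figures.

41.1 ft²·°F·h/BTU

11.1/0.285 = 38.95
0.999/0.868 = 1.151
0.682 × 0.181 = 0.1234
R_total = 0.74 + 38.95 + 1.151 + 0.1234 + 0.15 = 41.11 ft²·°F·h/BTU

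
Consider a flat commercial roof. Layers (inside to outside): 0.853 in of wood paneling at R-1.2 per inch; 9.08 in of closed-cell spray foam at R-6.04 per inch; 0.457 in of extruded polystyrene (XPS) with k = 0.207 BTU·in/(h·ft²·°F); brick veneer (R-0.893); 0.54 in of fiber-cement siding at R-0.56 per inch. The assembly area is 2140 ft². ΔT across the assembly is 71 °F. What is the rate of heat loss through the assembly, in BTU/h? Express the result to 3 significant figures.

0.853 × 1.2 = 1.024
9.08 × 6.04 = 54.84
0.457/0.207 = 2.208
0.54 × 0.56 = 0.3024
R_total = 1.024 + 54.84 + 2.208 + 0.893 + 0.3024 = 59.27 ft²·°F·h/BTU
Q = A·ΔT/R = 2140 × 71 / 59.27 = 2564 BTU/h

2560 BTU/h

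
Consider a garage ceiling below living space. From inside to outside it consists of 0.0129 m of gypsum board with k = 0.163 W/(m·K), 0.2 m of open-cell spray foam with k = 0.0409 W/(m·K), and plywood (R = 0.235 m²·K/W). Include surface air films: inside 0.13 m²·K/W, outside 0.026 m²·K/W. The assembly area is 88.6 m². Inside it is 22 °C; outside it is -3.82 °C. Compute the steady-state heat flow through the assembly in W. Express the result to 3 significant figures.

427 W

0.0129/0.163 = 0.07914
0.2/0.0409 = 4.89
R_total = 0.13 + 0.07914 + 4.89 + 0.235 + 0.026 = 5.36 m²·K/W
Q = A·ΔT/R = 88.6 × (22 − (-3.82)) / 5.36 = 426.8 W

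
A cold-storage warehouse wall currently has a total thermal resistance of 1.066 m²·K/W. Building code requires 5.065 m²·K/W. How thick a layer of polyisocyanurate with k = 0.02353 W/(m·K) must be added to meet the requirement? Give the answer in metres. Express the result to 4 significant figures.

0.09410 m

ΔR = 5.065 − 1.066 = 3.999 m²·K/W
L = ΔR × k = 3.999 × 0.02353 = 0.094096 m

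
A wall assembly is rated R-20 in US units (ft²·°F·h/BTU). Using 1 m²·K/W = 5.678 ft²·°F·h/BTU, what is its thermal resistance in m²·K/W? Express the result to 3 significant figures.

R_SI = 20/5.678 = 3.522

3.52 m²·K/W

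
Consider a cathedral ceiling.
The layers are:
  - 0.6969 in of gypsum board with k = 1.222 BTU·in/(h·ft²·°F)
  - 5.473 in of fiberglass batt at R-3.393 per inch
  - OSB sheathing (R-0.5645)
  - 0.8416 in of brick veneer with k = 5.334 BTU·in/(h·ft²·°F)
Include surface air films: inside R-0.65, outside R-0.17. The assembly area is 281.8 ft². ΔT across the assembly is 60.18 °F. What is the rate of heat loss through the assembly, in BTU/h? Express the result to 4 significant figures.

0.6969/1.222 = 0.57029
5.473 × 3.393 = 18.57
0.8416/5.334 = 0.15778
R_total = 0.65 + 0.57029 + 18.57 + 0.5645 + 0.15778 + 0.17 = 20.682 ft²·°F·h/BTU
Q = A·ΔT/R = 281.8 × 60.18 / 20.682 = 819.96 BTU/h

820.0 BTU/h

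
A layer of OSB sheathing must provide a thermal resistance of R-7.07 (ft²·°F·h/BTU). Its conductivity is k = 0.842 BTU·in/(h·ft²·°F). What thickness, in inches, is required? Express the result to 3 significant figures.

5.95 in

L = R × k = 7.07 × 0.842 = 5.953 in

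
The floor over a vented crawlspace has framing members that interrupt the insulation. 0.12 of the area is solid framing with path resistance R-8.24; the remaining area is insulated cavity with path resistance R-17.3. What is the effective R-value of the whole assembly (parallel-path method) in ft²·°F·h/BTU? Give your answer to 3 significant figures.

U_eff = 0.88/17.3 + 0.12/8.24 = 0.05087 + 0.01456 = 0.06543
R_eff = 1/U_eff = 15.28 ft²·°F·h/BTU

15.3 ft²·°F·h/BTU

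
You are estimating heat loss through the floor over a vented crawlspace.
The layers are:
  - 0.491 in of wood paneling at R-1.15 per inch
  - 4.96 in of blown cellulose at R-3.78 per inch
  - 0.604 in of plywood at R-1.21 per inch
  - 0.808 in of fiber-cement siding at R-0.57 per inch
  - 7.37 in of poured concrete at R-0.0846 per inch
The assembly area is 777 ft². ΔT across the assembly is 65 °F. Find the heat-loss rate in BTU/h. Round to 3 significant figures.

0.491 × 1.15 = 0.5646
4.96 × 3.78 = 18.75
0.604 × 1.21 = 0.7308
0.808 × 0.57 = 0.4606
7.37 × 0.0846 = 0.6235
R_total = 0.5646 + 18.75 + 0.7308 + 0.4606 + 0.6235 = 21.13 ft²·°F·h/BTU
Q = A·ΔT/R = 777 × 65 / 21.13 = 2390 BTU/h

2390 BTU/h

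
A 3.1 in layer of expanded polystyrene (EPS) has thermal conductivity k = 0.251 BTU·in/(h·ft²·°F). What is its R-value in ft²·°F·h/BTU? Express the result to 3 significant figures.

R = L/k = 3.1/0.251 = 12.35 ft²·°F·h/BTU

12.4 ft²·°F·h/BTU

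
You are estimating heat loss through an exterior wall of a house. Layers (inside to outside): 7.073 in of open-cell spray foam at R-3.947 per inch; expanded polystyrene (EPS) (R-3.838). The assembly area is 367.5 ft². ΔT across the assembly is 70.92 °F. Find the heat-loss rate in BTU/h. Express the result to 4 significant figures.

7.073 × 3.947 = 27.917
R_total = 27.917 + 3.838 = 31.755 ft²·°F·h/BTU
Q = A·ΔT/R = 367.5 × 70.92 / 31.755 = 820.75 BTU/h

820.8 BTU/h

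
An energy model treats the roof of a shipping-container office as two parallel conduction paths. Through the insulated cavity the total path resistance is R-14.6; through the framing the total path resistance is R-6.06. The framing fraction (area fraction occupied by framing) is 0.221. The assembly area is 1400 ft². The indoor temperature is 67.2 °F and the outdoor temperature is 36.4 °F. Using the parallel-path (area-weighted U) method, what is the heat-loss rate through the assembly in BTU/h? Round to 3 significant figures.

3870 BTU/h

U_eff = 0.779/14.6 + 0.221/6.06 = 0.05336 + 0.03647 = 0.08982
R_eff = 1/U_eff = 11.13 ft²·°F·h/BTU
Q = 1400 × (67.2 − 36.4) / 11.13 = 3873 BTU/h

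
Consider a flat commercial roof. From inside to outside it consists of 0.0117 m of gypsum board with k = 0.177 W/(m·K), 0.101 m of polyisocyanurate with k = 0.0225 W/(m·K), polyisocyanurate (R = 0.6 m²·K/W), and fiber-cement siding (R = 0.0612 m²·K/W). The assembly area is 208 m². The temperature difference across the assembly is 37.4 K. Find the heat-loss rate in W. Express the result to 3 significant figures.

1490 W

0.0117/0.177 = 0.0661
0.101/0.0225 = 4.489
R_total = 0.0661 + 4.489 + 0.6 + 0.0612 = 5.216 m²·K/W
Q = A·ΔT/R = 208 × 37.4 / 5.216 = 1491 W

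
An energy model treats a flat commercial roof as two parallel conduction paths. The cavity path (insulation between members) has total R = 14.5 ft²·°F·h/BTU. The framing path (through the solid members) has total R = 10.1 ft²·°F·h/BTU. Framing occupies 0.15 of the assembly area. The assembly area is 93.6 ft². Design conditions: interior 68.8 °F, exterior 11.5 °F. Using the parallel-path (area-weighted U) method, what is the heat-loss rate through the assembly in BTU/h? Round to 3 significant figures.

394 BTU/h

U_eff = 0.85/14.5 + 0.15/10.1 = 0.05862 + 0.01485 = 0.07347
R_eff = 1/U_eff = 13.61 ft²·°F·h/BTU
Q = 93.6 × (68.8 − 11.5) / 13.61 = 394.1 BTU/h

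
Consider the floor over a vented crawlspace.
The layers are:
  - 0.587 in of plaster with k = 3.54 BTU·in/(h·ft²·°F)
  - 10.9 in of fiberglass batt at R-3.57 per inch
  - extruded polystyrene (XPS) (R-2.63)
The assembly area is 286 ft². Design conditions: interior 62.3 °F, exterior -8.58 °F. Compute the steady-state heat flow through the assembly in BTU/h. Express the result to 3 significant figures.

0.587/3.54 = 0.1658
10.9 × 3.57 = 38.91
R_total = 0.1658 + 38.91 + 2.63 = 41.71 ft²·°F·h/BTU
Q = A·ΔT/R = 286 × (62.3 − (-8.58)) / 41.71 = 486 BTU/h

486 BTU/h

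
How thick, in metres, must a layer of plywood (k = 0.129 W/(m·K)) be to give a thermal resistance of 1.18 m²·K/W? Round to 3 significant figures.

L = R·k = 1.18 × 0.129 = 0.1522 m

0.152 m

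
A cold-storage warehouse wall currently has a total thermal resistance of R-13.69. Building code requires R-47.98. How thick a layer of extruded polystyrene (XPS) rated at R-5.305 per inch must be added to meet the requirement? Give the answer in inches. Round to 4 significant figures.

6.464 in

ΔR = 47.98 − 13.69 = 34.29 ft²·°F·h/BTU
L = ΔR / (R/in) = 34.29/5.305 = 6.4637 in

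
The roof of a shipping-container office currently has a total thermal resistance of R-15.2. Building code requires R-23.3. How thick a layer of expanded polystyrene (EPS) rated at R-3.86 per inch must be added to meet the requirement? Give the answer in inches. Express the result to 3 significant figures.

2.10 in

ΔR = 23.3 − 15.2 = 8.1 ft²·°F·h/BTU
L = ΔR / (R/in) = 8.1/3.86 = 2.098 in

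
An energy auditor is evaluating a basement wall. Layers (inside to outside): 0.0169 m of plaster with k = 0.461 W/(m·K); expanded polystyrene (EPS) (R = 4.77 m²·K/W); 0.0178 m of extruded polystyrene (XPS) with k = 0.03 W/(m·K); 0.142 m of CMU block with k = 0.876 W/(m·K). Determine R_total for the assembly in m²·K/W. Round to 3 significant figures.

5.56 m²·K/W

0.0169/0.461 = 0.03666
0.0178/0.03 = 0.5933
0.142/0.876 = 0.1621
R_total = 0.03666 + 4.77 + 0.5933 + 0.1621 = 5.562 m²·K/W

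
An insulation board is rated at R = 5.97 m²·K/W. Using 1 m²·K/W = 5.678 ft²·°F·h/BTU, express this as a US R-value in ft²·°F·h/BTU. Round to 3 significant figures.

R_US = 5.97 × 5.678 = 33.9

33.9 ft²·°F·h/BTU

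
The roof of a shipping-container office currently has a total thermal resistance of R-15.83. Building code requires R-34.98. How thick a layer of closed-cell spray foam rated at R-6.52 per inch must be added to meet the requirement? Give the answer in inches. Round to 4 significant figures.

2.937 in

ΔR = 34.98 − 15.83 = 19.15 ft²·°F·h/BTU
L = ΔR / (R/in) = 19.15/6.52 = 2.9371 in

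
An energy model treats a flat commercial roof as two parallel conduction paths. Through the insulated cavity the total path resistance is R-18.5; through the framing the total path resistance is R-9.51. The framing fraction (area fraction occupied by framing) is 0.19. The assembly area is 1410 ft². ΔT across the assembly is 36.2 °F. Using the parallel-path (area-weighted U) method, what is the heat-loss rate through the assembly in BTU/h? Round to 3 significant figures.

3250 BTU/h

U_eff = 0.81/18.5 + 0.19/9.51 = 0.04378 + 0.01998 = 0.06376
R_eff = 1/U_eff = 15.68 ft²·°F·h/BTU
Q = 1410 × 36.2 / 15.68 = 3255 BTU/h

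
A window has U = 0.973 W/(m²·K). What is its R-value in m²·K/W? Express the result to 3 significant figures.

R = 1/U = 1/0.973 = 1.028

1.03 m²·K/W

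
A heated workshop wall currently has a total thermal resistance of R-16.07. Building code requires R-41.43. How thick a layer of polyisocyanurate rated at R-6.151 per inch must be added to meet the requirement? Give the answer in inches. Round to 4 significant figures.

4.123 in

ΔR = 41.43 − 16.07 = 25.36 ft²·°F·h/BTU
L = ΔR / (R/in) = 25.36/6.151 = 4.1229 in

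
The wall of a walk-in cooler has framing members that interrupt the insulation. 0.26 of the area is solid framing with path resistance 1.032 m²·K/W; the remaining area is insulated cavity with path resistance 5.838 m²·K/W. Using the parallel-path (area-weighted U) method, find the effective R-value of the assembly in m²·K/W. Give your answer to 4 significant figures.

U_eff = 0.74/5.838 + 0.26/1.032 = 0.12676 + 0.25194 = 0.37869
R_eff = 1/U_eff = 2.6407 m²·K/W

2.641 m²·K/W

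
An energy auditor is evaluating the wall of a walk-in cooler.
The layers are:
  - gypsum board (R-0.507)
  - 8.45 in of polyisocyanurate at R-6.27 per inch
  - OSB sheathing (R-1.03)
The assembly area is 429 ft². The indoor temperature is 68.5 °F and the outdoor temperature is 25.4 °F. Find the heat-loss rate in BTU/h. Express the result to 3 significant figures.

8.45 × 6.27 = 52.98
R_total = 0.507 + 52.98 + 1.03 = 54.52 ft²·°F·h/BTU
Q = A·ΔT/R = 429 × (68.5 − 25.4) / 54.52 = 339.1 BTU/h

339 BTU/h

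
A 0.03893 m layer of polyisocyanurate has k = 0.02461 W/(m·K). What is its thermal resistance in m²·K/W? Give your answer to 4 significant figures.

1.582 m²·K/W

R = L/k = 0.03893/0.02461 = 1.5819 m²·K/W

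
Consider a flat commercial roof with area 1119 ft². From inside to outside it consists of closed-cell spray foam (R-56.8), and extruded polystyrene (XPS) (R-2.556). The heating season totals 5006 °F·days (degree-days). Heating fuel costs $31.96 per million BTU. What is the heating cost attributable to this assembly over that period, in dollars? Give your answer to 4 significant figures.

72.39 dollars

R_total = 56.8 + 2.556 = 59.356 ft²·°F·h/BTU
E = A × HDD × 24 / R = 1119 × 5006 × 24 / 59.356 = 2265000 BTU
Cost = 2265000/10⁶ × 31.96 = $72.389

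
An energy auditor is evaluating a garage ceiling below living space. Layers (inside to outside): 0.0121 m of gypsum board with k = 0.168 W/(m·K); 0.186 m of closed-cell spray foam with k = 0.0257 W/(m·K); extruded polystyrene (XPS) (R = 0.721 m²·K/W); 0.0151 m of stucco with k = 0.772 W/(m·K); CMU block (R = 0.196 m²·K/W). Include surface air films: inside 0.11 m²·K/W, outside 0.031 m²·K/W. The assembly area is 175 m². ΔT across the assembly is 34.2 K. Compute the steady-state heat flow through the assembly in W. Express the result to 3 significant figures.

714 W

0.0121/0.168 = 0.07202
0.186/0.0257 = 7.237
0.0151/0.772 = 0.01956
R_total = 0.11 + 0.07202 + 7.237 + 0.721 + 0.01956 + 0.196 + 0.031 = 8.387 m²·K/W
Q = A·ΔT/R = 175 × 34.2 / 8.387 = 713.6 W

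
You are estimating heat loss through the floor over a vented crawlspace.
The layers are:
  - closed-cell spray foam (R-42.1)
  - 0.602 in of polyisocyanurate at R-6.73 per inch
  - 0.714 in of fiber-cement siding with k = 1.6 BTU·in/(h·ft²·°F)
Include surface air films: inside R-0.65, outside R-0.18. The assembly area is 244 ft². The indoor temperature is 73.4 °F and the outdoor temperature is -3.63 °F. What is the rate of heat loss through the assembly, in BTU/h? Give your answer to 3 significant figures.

396 BTU/h

0.602 × 6.73 = 4.051
0.714/1.6 = 0.4462
R_total = 0.65 + 42.1 + 4.051 + 0.4462 + 0.18 = 47.43 ft²·°F·h/BTU
Q = A·ΔT/R = 244 × (73.4 − (-3.63)) / 47.43 = 396.3 BTU/h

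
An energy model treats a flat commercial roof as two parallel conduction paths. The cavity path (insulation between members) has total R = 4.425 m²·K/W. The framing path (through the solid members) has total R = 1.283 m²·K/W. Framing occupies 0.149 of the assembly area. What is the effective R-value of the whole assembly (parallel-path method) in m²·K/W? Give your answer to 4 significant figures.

U_eff = 0.851/4.425 + 0.149/1.283 = 0.19232 + 0.11613 = 0.30845
R_eff = 1/U_eff = 3.242 m²·K/W

3.242 m²·K/W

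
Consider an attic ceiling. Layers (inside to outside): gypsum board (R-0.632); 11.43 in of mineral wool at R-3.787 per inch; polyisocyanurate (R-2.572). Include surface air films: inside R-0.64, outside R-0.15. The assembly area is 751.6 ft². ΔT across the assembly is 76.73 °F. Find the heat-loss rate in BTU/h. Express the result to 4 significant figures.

1220 BTU/h

11.43 × 3.787 = 43.285
R_total = 0.64 + 0.632 + 43.285 + 2.572 + 0.15 = 47.279 ft²·°F·h/BTU
Q = A·ΔT/R = 751.6 × 76.73 / 47.279 = 1219.8 BTU/h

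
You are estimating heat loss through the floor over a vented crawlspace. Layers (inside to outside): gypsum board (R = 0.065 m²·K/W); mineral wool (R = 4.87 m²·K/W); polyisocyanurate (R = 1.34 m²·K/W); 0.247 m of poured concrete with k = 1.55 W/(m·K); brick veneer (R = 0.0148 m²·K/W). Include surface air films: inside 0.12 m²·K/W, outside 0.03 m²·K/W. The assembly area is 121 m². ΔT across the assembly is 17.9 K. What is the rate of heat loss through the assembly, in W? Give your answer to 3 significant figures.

328 W

0.247/1.55 = 0.1594
R_total = 0.12 + 0.065 + 4.87 + 1.34 + 0.1594 + 0.0148 + 0.03 = 6.599 m²·K/W
Q = A·ΔT/R = 121 × 17.9 / 6.599 = 328.2 W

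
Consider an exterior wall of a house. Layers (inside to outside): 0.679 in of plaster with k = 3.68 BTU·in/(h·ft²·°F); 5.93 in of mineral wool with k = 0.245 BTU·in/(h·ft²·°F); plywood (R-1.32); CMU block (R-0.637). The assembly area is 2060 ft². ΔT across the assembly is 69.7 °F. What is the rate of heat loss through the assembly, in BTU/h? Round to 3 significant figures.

0.679/3.68 = 0.1845
5.93/0.245 = 24.2
R_total = 0.1845 + 24.2 + 1.32 + 0.637 = 26.35 ft²·°F·h/BTU
Q = A·ΔT/R = 2060 × 69.7 / 26.35 = 5450 BTU/h

5450 BTU/h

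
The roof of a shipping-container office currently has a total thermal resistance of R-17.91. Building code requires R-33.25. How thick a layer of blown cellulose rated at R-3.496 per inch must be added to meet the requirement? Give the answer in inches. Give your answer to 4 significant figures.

4.388 in

ΔR = 33.25 − 17.91 = 15.34 ft²·°F·h/BTU
L = ΔR / (R/in) = 15.34/3.496 = 4.3879 in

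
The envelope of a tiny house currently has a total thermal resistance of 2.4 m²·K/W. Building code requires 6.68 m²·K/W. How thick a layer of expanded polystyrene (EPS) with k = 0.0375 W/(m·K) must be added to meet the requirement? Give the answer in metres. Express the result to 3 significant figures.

0.160 m

ΔR = 6.68 − 2.4 = 4.28 m²·K/W
L = ΔR × k = 4.28 × 0.0375 = 0.1605 m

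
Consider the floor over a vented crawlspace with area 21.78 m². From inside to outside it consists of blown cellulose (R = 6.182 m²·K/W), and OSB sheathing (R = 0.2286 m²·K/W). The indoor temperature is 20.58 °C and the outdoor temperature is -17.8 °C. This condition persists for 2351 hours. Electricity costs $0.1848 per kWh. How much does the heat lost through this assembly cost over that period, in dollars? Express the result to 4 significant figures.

56.65 dollars

R_total = 6.182 + 0.2286 = 6.4106 m²·K/W
Q = 21.78 × (20.58 − (-17.8)) / 6.4106 = 130.4 W
E = 130.4 W × 2351 h / 1000 = 306.56 kWh
Cost = 306.56 × 0.1848 = $56.652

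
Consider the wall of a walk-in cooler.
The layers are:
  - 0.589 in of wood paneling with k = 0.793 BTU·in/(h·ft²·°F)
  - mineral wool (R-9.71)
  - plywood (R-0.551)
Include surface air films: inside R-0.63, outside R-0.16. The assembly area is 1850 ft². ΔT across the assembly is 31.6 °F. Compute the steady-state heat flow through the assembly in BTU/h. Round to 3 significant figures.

4960 BTU/h

0.589/0.793 = 0.7427
R_total = 0.63 + 0.7427 + 9.71 + 0.551 + 0.16 = 11.79 ft²·°F·h/BTU
Q = A·ΔT/R = 1850 × 31.6 / 11.79 = 4957 BTU/h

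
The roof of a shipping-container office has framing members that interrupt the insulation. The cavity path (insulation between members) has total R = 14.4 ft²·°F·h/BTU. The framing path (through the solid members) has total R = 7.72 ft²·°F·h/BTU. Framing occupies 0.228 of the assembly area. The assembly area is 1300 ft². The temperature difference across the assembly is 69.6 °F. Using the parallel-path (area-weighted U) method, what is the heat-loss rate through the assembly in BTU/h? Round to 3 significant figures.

U_eff = 0.772/14.4 + 0.228/7.72 = 0.05361 + 0.02953 = 0.08314
R_eff = 1/U_eff = 12.03 ft²·°F·h/BTU
Q = 1300 × 69.6 / 12.03 = 7523 BTU/h

7520 BTU/h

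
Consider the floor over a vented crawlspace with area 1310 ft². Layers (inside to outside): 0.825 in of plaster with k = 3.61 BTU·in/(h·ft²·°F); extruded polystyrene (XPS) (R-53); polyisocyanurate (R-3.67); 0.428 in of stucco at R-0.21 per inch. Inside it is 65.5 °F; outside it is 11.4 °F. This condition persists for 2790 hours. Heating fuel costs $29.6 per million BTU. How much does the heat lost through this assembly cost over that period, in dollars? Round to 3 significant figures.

0.825/3.61 = 0.2285
0.428 × 0.21 = 0.08988
R_total = 0.2285 + 53 + 3.67 + 0.08988 = 56.99 ft²·°F·h/BTU
Q = 1310 × (65.5 − 11.4) / 56.99 = 1244 BTU/h
E = 1244 × 2790 = 3470000 BTU
Cost = 3470000/10⁶ × 29.6 = $102.7

103 dollars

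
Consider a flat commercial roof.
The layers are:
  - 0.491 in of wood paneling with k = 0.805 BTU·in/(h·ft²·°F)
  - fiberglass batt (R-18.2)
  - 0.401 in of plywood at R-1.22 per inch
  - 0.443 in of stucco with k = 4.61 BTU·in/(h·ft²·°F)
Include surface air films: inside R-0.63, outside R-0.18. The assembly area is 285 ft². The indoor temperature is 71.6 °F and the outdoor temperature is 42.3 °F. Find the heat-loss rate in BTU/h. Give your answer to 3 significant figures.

413 BTU/h

0.491/0.805 = 0.6099
0.401 × 1.22 = 0.4892
0.443/4.61 = 0.0961
R_total = 0.63 + 0.6099 + 18.2 + 0.4892 + 0.0961 + 0.18 = 20.21 ft²·°F·h/BTU
Q = A·ΔT/R = 285 × (71.6 − 42.3) / 20.21 = 413.3 BTU/h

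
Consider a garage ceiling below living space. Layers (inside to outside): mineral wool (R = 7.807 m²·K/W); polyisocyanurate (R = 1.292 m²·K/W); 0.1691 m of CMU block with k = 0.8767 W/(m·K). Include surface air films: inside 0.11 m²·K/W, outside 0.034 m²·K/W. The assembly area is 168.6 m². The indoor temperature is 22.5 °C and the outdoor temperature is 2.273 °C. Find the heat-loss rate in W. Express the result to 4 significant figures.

0.1691/0.8767 = 0.19288
R_total = 0.11 + 7.807 + 1.292 + 0.19288 + 0.034 = 9.4359 m²·K/W
Q = A·ΔT/R = 168.6 × (22.5 − 2.273) / 9.4359 = 361.42 W

361.4 W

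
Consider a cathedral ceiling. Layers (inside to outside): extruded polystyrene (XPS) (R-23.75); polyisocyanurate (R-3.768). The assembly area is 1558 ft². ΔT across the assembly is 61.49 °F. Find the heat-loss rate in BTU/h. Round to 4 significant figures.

3481 BTU/h

R_total = 23.75 + 3.768 = 27.518 ft²·°F·h/BTU
Q = A·ΔT/R = 1558 × 61.49 / 27.518 = 3481.4 BTU/h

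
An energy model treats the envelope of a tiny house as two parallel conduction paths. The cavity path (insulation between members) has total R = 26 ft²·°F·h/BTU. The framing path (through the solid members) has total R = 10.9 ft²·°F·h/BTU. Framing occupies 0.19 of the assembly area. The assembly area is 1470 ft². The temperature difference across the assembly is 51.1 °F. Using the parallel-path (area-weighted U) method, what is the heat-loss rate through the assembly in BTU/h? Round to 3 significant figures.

3650 BTU/h

U_eff = 0.81/26 + 0.19/10.9 = 0.03115 + 0.01743 = 0.04859
R_eff = 1/U_eff = 20.58 ft²·°F·h/BTU
Q = 1470 × 51.1 / 20.58 = 3650 BTU/h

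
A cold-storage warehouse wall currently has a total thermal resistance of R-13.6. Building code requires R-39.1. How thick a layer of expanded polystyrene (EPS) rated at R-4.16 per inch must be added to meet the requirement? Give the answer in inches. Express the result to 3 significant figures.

6.13 in

ΔR = 39.1 − 13.6 = 25.5 ft²·°F·h/BTU
L = ΔR / (R/in) = 25.5/4.16 = 6.13 in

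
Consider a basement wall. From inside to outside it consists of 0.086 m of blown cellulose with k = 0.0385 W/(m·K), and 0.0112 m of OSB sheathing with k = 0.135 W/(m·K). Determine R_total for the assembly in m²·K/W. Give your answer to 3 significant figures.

2.32 m²·K/W

0.086/0.0385 = 2.234
0.0112/0.135 = 0.08296
R_total = 2.234 + 0.08296 = 2.317 m²·K/W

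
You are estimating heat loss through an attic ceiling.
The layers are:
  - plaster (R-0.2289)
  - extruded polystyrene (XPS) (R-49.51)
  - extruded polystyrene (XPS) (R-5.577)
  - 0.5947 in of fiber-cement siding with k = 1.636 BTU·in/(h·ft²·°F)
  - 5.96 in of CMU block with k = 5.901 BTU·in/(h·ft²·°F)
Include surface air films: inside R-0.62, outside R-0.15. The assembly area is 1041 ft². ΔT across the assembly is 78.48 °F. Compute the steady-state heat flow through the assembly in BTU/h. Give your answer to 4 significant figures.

1422 BTU/h

0.5947/1.636 = 0.36351
5.96/5.901 = 1.01
R_total = 0.62 + 0.2289 + 49.51 + 5.577 + 0.36351 + 1.01 + 0.15 = 57.459 ft²·°F·h/BTU
Q = A·ΔT/R = 1041 × 78.48 / 57.459 = 1421.8 BTU/h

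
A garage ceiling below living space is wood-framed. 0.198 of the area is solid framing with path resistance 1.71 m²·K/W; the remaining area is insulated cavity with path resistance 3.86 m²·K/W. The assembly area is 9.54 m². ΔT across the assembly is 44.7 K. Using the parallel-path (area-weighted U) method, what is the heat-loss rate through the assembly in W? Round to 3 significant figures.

138 W

U_eff = 0.802/3.86 + 0.198/1.71 = 0.2078 + 0.1158 = 0.3236
R_eff = 1/U_eff = 3.091 m²·K/W
Q = 9.54 × 44.7 / 3.091 = 138 W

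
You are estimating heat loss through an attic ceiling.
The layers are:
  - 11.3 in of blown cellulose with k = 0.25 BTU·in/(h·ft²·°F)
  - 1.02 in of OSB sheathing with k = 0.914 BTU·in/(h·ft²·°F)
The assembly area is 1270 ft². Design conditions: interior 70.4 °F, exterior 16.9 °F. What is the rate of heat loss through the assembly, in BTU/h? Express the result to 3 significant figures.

11.3/0.25 = 45.2
1.02/0.914 = 1.116
R_total = 45.2 + 1.116 = 46.32 ft²·°F·h/BTU
Q = A·ΔT/R = 1270 × (70.4 − 16.9) / 46.32 = 1467 BTU/h

1470 BTU/h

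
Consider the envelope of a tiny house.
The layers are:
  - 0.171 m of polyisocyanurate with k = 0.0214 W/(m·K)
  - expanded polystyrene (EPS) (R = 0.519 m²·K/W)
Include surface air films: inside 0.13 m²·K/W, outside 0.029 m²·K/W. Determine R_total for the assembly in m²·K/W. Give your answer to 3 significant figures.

8.67 m²·K/W

0.171/0.0214 = 7.991
R_total = 0.13 + 7.991 + 0.519 + 0.029 = 8.669 m²·K/W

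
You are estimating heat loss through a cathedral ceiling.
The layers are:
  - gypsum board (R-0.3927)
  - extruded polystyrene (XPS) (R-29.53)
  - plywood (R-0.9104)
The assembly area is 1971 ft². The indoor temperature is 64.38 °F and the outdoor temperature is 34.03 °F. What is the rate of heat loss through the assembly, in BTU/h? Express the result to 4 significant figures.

1940 BTU/h

R_total = 0.3927 + 29.53 + 0.9104 = 30.833 ft²·°F·h/BTU
Q = A·ΔT/R = 1971 × (64.38 − 34.03) / 30.833 = 1940.1 BTU/h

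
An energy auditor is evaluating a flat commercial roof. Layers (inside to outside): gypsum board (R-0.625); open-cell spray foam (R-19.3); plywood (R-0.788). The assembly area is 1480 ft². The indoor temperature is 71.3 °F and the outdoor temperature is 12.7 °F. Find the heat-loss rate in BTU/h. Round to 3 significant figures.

4190 BTU/h

R_total = 0.625 + 19.3 + 0.788 = 20.71 ft²·°F·h/BTU
Q = A·ΔT/R = 1480 × (71.3 − 12.7) / 20.71 = 4187 BTU/h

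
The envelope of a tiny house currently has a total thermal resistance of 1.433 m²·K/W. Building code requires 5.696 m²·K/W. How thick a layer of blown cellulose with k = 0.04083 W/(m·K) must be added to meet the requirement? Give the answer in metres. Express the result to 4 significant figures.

ΔR = 5.696 − 1.433 = 4.263 m²·K/W
L = ΔR × k = 4.263 × 0.04083 = 0.17406 m

0.1741 m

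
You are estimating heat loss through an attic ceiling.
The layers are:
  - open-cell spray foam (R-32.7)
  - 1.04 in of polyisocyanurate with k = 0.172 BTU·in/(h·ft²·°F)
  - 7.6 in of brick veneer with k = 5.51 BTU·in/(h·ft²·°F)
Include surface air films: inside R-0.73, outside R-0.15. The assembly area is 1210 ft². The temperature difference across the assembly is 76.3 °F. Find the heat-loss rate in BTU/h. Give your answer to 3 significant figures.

1.04/0.172 = 6.047
7.6/5.51 = 1.379
R_total = 0.73 + 32.7 + 6.047 + 1.379 + 0.15 = 41.01 ft²·°F·h/BTU
Q = A·ΔT/R = 1210 × 76.3 / 41.01 = 2251 BTU/h

2250 BTU/h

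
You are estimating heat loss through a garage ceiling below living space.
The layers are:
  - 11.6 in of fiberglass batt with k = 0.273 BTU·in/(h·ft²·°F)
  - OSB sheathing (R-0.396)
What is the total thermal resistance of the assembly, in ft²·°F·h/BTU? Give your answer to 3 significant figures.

11.6/0.273 = 42.49
R_total = 42.49 + 0.396 = 42.89 ft²·°F·h/BTU

42.9 ft²·°F·h/BTU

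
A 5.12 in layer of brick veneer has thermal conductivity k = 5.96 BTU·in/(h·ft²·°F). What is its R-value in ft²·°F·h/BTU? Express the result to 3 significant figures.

0.859 ft²·°F·h/BTU

R = L/k = 5.12/5.96 = 0.8591 ft²·°F·h/BTU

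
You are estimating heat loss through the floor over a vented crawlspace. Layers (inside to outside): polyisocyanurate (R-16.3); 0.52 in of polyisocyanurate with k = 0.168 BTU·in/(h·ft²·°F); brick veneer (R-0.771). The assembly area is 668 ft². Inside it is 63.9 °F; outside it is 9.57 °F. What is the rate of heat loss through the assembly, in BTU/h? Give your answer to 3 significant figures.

0.52/0.168 = 3.095
R_total = 16.3 + 3.095 + 0.771 = 20.17 ft²·°F·h/BTU
Q = A·ΔT/R = 668 × (63.9 − 9.57) / 20.17 = 1800 BTU/h

1800 BTU/h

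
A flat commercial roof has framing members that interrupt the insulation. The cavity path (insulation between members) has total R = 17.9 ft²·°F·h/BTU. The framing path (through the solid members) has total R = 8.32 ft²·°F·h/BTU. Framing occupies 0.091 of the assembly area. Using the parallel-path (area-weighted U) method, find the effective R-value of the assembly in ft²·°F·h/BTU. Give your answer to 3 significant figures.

16.2 ft²·°F·h/BTU

U_eff = 0.909/17.9 + 0.091/8.32 = 0.05078 + 0.01094 = 0.06172
R_eff = 1/U_eff = 16.2 ft²·°F·h/BTU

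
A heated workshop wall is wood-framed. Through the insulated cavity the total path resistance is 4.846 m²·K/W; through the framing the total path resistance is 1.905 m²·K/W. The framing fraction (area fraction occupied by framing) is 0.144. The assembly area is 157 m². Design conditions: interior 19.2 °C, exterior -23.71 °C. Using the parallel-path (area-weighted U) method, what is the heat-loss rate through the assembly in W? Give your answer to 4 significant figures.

U_eff = 0.856/4.846 + 0.144/1.905 = 0.17664 + 0.075591 = 0.25223
R_eff = 1/U_eff = 3.9646 m²·K/W
Q = 157 × (19.2 − (-23.71)) / 3.9646 = 1699.2 W

1699 W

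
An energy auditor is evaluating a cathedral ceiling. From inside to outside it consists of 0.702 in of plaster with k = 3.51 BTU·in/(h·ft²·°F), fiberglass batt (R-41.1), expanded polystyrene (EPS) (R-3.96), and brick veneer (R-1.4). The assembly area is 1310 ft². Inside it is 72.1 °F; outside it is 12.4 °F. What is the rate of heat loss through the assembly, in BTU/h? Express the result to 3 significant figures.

1680 BTU/h

0.702/3.51 = 0.2
R_total = 0.2 + 41.1 + 3.96 + 1.4 = 46.66 ft²·°F·h/BTU
Q = A·ΔT/R = 1310 × (72.1 − 12.4) / 46.66 = 1676 BTU/h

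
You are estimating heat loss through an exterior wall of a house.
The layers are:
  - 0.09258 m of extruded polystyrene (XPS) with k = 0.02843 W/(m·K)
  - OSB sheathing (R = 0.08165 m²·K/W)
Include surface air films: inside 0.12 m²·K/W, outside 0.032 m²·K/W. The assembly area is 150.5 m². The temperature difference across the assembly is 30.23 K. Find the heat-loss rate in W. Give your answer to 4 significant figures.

0.09258/0.02843 = 3.2564
R_total = 0.12 + 3.2564 + 0.08165 + 0.032 = 3.4901 m²·K/W
Q = A·ΔT/R = 150.5 × 30.23 / 3.4901 = 1303.6 W

1304 W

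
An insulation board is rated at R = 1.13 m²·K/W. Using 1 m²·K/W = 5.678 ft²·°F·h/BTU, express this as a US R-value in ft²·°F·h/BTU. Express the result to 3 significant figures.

6.42 ft²·°F·h/BTU

R_US = 1.13 × 5.678 = 6.416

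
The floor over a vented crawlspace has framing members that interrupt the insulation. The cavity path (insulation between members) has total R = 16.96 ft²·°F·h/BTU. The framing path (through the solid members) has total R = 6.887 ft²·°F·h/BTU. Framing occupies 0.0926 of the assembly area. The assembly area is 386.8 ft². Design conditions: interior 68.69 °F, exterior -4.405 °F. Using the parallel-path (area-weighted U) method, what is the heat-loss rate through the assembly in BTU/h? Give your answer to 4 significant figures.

1893 BTU/h

U_eff = 0.9074/16.96 + 0.0926/6.887 = 0.053502 + 0.013446 = 0.066948
R_eff = 1/U_eff = 14.937 ft²·°F·h/BTU
Q = 386.8 × (68.69 − (-4.405)) / 14.937 = 1892.8 BTU/h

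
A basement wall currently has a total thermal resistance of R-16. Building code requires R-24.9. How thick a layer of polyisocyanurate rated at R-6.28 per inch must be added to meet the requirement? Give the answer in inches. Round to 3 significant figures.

ΔR = 24.9 − 16 = 8.9 ft²·°F·h/BTU
L = ΔR / (R/in) = 8.9/6.28 = 1.417 in

1.42 in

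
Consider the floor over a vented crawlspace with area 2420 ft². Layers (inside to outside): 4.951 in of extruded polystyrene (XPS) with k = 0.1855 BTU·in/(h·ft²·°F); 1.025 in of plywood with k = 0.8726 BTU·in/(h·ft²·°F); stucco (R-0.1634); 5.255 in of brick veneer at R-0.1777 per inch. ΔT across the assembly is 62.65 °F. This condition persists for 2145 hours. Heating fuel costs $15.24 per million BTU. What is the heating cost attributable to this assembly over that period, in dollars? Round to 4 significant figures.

4.951/0.1855 = 26.69
1.025/0.8726 = 1.1747
5.255 × 0.1777 = 0.93381
R_total = 26.69 + 1.1747 + 0.1634 + 0.93381 = 28.962 ft²·°F·h/BTU
Q = 2420 × 62.65 / 28.962 = 5234.9 BTU/h
E = 5234.9 × 2145 = 11229000 BTU
Cost = 11229000/10⁶ × 15.24 = $171.13

171.1 dollars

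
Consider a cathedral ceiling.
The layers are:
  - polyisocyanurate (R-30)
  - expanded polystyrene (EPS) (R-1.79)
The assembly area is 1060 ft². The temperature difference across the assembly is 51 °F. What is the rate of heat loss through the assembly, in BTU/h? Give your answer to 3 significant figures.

R_total = 30 + 1.79 = 31.79 ft²·°F·h/BTU
Q = A·ΔT/R = 1060 × 51 / 31.79 = 1701 BTU/h

1700 BTU/h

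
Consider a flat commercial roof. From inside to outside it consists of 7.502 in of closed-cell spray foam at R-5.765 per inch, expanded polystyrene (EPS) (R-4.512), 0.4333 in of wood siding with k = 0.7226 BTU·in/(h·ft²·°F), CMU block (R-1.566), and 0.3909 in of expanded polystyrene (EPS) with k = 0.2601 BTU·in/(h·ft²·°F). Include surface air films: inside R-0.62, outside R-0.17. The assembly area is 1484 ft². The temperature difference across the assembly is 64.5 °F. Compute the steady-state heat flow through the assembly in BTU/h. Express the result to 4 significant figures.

1833 BTU/h

7.502 × 5.765 = 43.249
0.4333/0.7226 = 0.59964
0.3909/0.2601 = 1.5029
R_total = 0.62 + 43.249 + 4.512 + 0.59964 + 1.566 + 1.5029 + 0.17 = 52.22 ft²·°F·h/BTU
Q = A·ΔT/R = 1484 × 64.5 / 52.22 = 1833 BTU/h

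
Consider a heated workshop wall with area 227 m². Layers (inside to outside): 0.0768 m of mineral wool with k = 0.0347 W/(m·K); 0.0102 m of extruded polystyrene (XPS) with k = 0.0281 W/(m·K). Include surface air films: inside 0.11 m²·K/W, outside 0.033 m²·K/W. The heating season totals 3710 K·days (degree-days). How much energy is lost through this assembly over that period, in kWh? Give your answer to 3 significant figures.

7430 kWh

0.0768/0.0347 = 2.213
0.0102/0.0281 = 0.363
R_total = 0.11 + 2.213 + 0.363 + 0.033 = 2.719 m²·K/W
E = A × HDD × 24 / R / 1000 = 227 × 3710 × 24 / 2.719 / 1000 = 7433 kWh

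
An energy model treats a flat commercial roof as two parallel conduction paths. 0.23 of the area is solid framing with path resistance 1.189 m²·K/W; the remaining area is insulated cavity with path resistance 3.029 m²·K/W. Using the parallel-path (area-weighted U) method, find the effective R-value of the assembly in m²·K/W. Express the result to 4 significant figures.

U_eff = 0.77/3.029 + 0.23/1.189 = 0.25421 + 0.19344 = 0.44765
R_eff = 1/U_eff = 2.2339 m²·K/W

2.234 m²·K/W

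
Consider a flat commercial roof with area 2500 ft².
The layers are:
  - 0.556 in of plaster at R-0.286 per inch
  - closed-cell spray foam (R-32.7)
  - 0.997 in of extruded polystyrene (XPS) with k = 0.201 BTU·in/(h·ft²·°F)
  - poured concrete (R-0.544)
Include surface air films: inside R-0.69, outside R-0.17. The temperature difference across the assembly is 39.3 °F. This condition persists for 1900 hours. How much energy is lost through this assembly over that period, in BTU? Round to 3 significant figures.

0.556 × 0.286 = 0.159
0.997/0.201 = 4.96
R_total = 0.69 + 0.159 + 32.7 + 4.96 + 0.544 + 0.17 = 39.22 ft²·°F·h/BTU
Q = 2500 × 39.3 / 39.22 = 2505 BTU/h
E = 2505 × 1900 = 4759000 BTU

4760000 BTU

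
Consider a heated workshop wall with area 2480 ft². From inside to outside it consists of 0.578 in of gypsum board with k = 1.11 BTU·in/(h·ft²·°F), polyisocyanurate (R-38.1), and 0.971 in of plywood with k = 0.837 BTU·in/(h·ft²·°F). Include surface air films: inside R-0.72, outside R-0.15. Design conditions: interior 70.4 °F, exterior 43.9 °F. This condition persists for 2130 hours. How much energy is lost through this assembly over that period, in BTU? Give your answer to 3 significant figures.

3440000 BTU

0.578/1.11 = 0.5207
0.971/0.837 = 1.16
R_total = 0.72 + 0.5207 + 38.1 + 1.16 + 0.15 = 40.65 ft²·°F·h/BTU
Q = 2480 × (70.4 − 43.9) / 40.65 = 1617 BTU/h
E = 1617 × 2130 = 3444000 BTU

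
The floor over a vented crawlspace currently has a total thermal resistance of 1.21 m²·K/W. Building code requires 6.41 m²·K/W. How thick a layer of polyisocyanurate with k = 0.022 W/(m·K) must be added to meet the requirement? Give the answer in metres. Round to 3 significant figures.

ΔR = 6.41 − 1.21 = 5.2 m²·K/W
L = ΔR × k = 5.2 × 0.022 = 0.1144 m

0.114 m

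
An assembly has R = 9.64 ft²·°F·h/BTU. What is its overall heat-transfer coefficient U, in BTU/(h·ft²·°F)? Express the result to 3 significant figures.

0.104 BTU/(h·ft²·°F)

U = 1/R = 1/9.64 = 0.1037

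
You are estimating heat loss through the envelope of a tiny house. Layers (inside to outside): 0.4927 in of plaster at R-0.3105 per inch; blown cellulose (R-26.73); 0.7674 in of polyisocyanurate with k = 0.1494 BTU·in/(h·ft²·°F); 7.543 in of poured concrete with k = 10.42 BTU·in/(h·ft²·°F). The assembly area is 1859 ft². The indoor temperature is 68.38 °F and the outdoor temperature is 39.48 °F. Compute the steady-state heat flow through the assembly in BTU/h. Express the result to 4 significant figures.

1641 BTU/h

0.4927 × 0.3105 = 0.15298
0.7674/0.1494 = 5.1365
7.543/10.42 = 0.7239
R_total = 0.15298 + 26.73 + 5.1365 + 0.7239 = 32.743 ft²·°F·h/BTU
Q = A·ΔT/R = 1859 × (68.38 − 39.48) / 32.743 = 1640.8 BTU/h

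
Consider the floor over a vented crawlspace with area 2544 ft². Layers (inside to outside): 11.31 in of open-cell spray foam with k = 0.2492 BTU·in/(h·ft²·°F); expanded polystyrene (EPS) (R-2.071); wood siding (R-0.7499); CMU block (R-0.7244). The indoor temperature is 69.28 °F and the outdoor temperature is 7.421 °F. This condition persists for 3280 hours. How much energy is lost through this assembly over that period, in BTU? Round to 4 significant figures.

11.31/0.2492 = 45.385
R_total = 45.385 + 2.071 + 0.7499 + 0.7244 = 48.931 ft²·°F·h/BTU
Q = 2544 × (69.28 − 7.421) / 48.931 = 3216.2 BTU/h
E = 3216.2 × 3280 = 10549000 BTU

10550000 BTU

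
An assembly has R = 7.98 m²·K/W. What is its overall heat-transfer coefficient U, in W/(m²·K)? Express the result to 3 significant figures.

U = 1/R = 1/7.98 = 0.1253

0.125 W/(m²·K)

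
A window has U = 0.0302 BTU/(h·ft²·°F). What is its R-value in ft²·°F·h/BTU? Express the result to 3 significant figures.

R = 1/U = 1/0.0302 = 33.11

33.1 ft²·°F·h/BTU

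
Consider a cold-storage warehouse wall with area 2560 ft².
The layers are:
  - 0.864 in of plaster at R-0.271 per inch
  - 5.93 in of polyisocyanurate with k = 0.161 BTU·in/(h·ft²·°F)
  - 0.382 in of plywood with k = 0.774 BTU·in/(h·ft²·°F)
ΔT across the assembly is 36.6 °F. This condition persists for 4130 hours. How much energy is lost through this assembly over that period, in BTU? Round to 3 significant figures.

10300000 BTU

0.864 × 0.271 = 0.2341
5.93/0.161 = 36.83
0.382/0.774 = 0.4935
R_total = 0.2341 + 36.83 + 0.4935 = 37.56 ft²·°F·h/BTU
Q = 2560 × 36.6 / 37.56 = 2495 BTU/h
E = 2495 × 4130 = 10300000 BTU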